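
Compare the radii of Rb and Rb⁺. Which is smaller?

Rb⁺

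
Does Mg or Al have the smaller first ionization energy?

Al

Across a period the outer electron is held more tightly (higher IE₁); down a group it sits in a higher shell, more shielded, and comes off more easily.
All lie in period 3; the across-period trend (first ionization energy increases left to right) applies, with the exception below.
Note the exception: Mg has a higher first ionization energy than Al, contrary to the simple trend — Al's single 3p electron is easier to remove than one from Mg's filled 3s².
Tabulated first ionization energy (kJ/mol): Mg 738, Al 578.
So Al has the smaller first ionization energy (Al < Mg).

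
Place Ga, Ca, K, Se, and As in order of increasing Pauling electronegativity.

K, Ca, Ga, As, Se

K is in period 4, group 1; Ca is in period 4, group 2; Ga is in period 4, group 13; As is in period 4, group 15; Se is in period 4, group 16.
Electronegativity increases across a period and decreases down a group, tracking effective nuclear charge and atomic size.
All lie in period 4, so electronegativity increases left to right.
So from lowest to highest: K < Ca < Ga < As < Se.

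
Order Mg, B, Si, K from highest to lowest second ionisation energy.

K > B > Si > Mg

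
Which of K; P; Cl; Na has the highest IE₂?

Consider each +1 ion: K⁺ is the bare [Ar] core; P⁺ still has 4 valence electrons; Cl⁺ still has 6 valence electrons; Na⁺ is the bare [Ne] core.
Breaking into a closed-shell core is much more expensive than removing a leftover valence electron — K and Na have the largest IE_2 here.
Valence configurations: P⁺ [Ne]3s²3p², Cl⁺ [Ne]3s²3p⁴.
The numbers (kJ/mol): K 3052, P 1907, Cl 2298, Na 4562.
So the second ionization energies run P < Cl < K < Na.

Na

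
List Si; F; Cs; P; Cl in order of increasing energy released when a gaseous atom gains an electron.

Cs < P < Si < F < Cl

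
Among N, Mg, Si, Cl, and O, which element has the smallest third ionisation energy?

Si

The third ionization energy removes an electron from the +2 ion. For each element: N²⁺ still has 3 valence electrons; Mg²⁺ is the bare [Ne] core; Si²⁺ still has 2 valence electrons; Cl²⁺ still has 5 valence electrons; O²⁺ still has 4 valence electrons.
Breaking into a closed-shell core is much more expensive than removing a leftover valence electron — Mg has the largest IE_3 here.
Valence configurations: N²⁺ [He]2s²2p¹, Si²⁺ [Ne]3s², Cl²⁺ [Ne]3s²3p³, O²⁺ [He]2s²2p².
Approximate IE_3 values (kJ/mol): N 4578, Mg 7733, Si 3232, Cl 3822, O 5300.
Putting it together, IE_3: Si < Cl < N < O < Mg.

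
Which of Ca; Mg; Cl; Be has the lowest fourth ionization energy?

Cl

Consider each +3 ion: Ca³⁺ is already 1 electron into the core; Mg³⁺ is already 1 electron into the core; Cl³⁺ still has 4 valence electrons; Be³⁺ is already 1 electron into the core.
Pulling an electron out of a noble-gas core costs far more than removing a remaining valence electron, so Ca, Mg and Be sit at the high end of IE_4.
Approximate IE_4 values (kJ/mol): Ca 6491, Mg 10543, Cl 5159, Be 21007.
Putting it together, IE_4: Cl < Ca < Mg < Be.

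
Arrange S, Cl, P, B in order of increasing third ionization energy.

After 2 electrons have been removed, what remains? S²⁺ still has 4 valence electrons; Cl²⁺ still has 5 valence electrons; P²⁺ still has 3 valence electrons; B²⁺ still has 1 valence electron.
All are still removing valence electrons, so compare the +2 ions as you would atoms: IE_3 generally rises across a period (higher Z_eff) and falls down a group (larger shell), subject to the usual subshell exceptions.
Valence configurations: S²⁺ [Ne]3s²3p², Cl²⁺ [Ne]3s²3p³, P²⁺ [Ne]3s²3p¹, B²⁺ [He]2s¹.
Tabulated IE_3 (kJ/mol): S 3357, Cl 3822, P 2914, B 3660.
Overall IE_3 order: P < S < B < Cl.

P < S < B < Cl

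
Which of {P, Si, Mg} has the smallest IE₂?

IE_2 is the cost of taking one more electron from the +1 cation: P⁺ still has 4 valence electrons; Si⁺ still has 3 valence electrons; Mg⁺ still has 1 valence electron.
All are still removing valence electrons, so compare the +1 ions as you would atoms: IE_2 generally rises across a period (higher Z_eff) and falls down a group (larger shell), subject to the usual subshell exceptions.
Valence configurations: P⁺ [Ne]3s²3p², Si⁺ [Ne]3s²3p¹, Mg⁺ [Ne]3s¹.
Tabulated IE_2 (kJ/mol): P 1907, Si 1577, Mg 1451.
Putting it together, IE_2: Mg < Si < P.

Mg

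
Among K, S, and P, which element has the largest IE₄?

Consider each +3 ion: K³⁺ is already 2 electrons into the core; S³⁺ still has 3 valence electrons; P³⁺ still has 2 valence electrons.
Pulling an electron out of a noble-gas core costs far more than removing a remaining valence electron, so K sits at the high end of IE_4.
Valence configurations: S³⁺ [Ne]3s²3p¹, P³⁺ [Ne]3s².
S³⁺ loses a lone 3p electron whereas P³⁺ must break into a filled 3s² pair, so IE_4(P) > IE_4(S) even though S has the higher nuclear charge.
Tabulated IE_4 (kJ/mol): K 5877, S 4556, P 4964.
Hence IE_4: S < P < K.

K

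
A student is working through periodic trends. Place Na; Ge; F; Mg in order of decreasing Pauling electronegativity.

F is in period 2, group 17; Na is in period 3, group 1; Mg is in period 3, group 2; Ge is in period 4, group 14.
EN rises left→right (higher Z_eff, smaller atoms) and falls top→bottom (larger, more shielded atoms).
Neither a single period nor a single group — weigh both effects.
Mg > Na: Mg lies to the right of Na in period 3, so the across-period effect alone puts Mg higher.
Ge > Mg: the two effects oppose for this pair; the across-period effect wins (2.01 vs 1.31).
F > Ge: relative to Ge, both the across-period and down-group shifts push F's electronegativity up.
Tabulated electronegativity (Pauling): F 3.98, Na 0.93, Mg 1.31, Ge 2.01.
So from highest to lowest: F > Ge > Mg > Na.

F, Ge, Mg, Na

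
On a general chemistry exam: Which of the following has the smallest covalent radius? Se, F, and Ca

F

F is in period 2, group 17; Ca is in period 4, group 2; Se is in period 4, group 16.
Moving right in a period, electrons are added to the same shell under a stronger nuclear pull, so atoms get smaller; moving down, a new shell is opened and atoms get larger.
These span different periods and groups, so the two trends combine.
Se > F: relative to F, both the across-period and down-group shifts push Se's atomic radius up.
Ca > Se: both are in period 4; the period trend gives Ca the larger value.
For reference (pm): F 64, Ca 171, Se 116.
The smallest covalent radius among these belongs to F.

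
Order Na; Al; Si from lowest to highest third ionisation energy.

Al < Si < Na

IE_3 is the cost of taking one more electron from the +2 cation: Na²⁺ is already 1 electron into the core; Al²⁺ still has 1 valence electron; Si²⁺ still has 2 valence electrons.
Breaking into a closed-shell core is much more expensive than removing a leftover valence electron — Na has the largest IE_3 here.
Valence configurations: Al²⁺ [Ne]3s¹, Si²⁺ [Ne]3s².
The numbers (kJ/mol): Na 6910, Al 2745, Si 3232.
Putting it together, IE_3: Al < Si < Na.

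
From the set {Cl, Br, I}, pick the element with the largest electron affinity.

Cl is in period 3, group 17; Br is in period 4, group 17; I is in period 5, group 17.
EA tends to increase across a period and decrease down a group, though the pattern is less regular than for IE or radius.
All are in group 17, so electron affinity increases up the group.
The largest electron affinity among these belongs to Cl.

Cl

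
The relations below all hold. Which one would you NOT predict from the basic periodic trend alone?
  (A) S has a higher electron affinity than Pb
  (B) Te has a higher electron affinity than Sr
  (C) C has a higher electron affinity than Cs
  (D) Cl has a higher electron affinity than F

The general trend: electron affinity increases across a period and decreases down a group.
(A) S (period 3, group 16) vs Pb (period 6, group 14): the stated order agrees with the simple trend.
(B) Te (period 5, group 16) vs Sr (period 5, group 2): the stated order agrees with the simple trend.
(C) C (period 2, group 14) vs Cs (period 6, group 1): the stated order agrees with the simple trend.
(D) Cl (period 3, group 17) vs F (period 2, group 17): the stated order contradicts the simple trend.
The exception is (D): F's small 2p subshell makes the incoming electron feel strong e⁻–e⁻ repulsion, so Cl actually releases more energy on gaining an electron.

(D)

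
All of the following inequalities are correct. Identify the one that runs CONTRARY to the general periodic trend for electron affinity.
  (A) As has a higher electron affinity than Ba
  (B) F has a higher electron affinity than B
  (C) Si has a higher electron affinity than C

(C)

The general trend: electron affinity increases across a period and decreases down a group.
(A) As (period 4, group 15) vs Ba (period 6, group 2): the stated order agrees with the simple trend.
(B) F (period 2, group 17) vs B (period 2, group 13): the stated order agrees with the simple trend.
(C) Si (period 3, group 14) vs C (period 2, group 14): the stated order contradicts the simple trend.
The exception is (C): Si's larger, more diffuse 3p orbitals accept an added electron slightly more readily than C's compact 2p.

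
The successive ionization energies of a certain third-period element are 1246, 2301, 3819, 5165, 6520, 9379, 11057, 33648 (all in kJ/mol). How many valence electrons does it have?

7

Look for the largest jump between consecutive ionization energies: IE8/IE7 ≈ 3.0, far larger than any earlier ratio.
That jump marks the point where a core electron is being removed. So the atom has 7 valence electrons.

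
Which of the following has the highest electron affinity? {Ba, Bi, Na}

Bi

Na is in period 3, group 1; Ba is in period 6, group 2; Bi is in period 6, group 15.
EA tends to increase across a period and decrease down a group, though the pattern is less regular than for IE or radius.
These span different periods and groups, so the two trends combine.
Na > Ba: period and group pull opposite ways; the down-group shift dominates (53 vs 14 kJ/mol).
Bi > Na: period and group pull opposite ways; the across-period shift dominates (91 vs 53 kJ/mol).
Tabulated electron affinity (kJ/mol): Na 53, Ba 14, Bi 91.
The highest electron affinity among these belongs to Bi.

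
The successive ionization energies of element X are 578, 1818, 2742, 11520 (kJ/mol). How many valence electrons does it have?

3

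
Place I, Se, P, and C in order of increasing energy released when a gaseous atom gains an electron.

P < C < Se < I

Atoms with high Z_eff and room in the valence shell (especially the halogens) have the most exothermic electron affinities.
A diagonal step moves right (one effect) and down (the opposite effect) at once.
C > P: period and group pull opposite ways; the down-group shift dominates (122 vs 72 kJ/mol).
Se > C: the two effects oppose for this pair; the across-period effect wins (195 vs 122 kJ/mol).
I > Se: period and group pull opposite ways; the across-period shift dominates (295 vs 195 kJ/mol).
For reference (kJ/mol): C 122, P 72, Se 195, I 295.
So from lowest to highest: P < C < Se < I.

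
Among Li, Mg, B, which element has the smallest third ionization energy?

B

The third ionization energy removes an electron from the +2 ion. For each element: Li²⁺ is already 1 electron into the core; Mg²⁺ is the bare [Ne] core; B²⁺ still has 1 valence electron.
Breaking into a closed-shell core is much more expensive than removing a leftover valence electron — Mg and Li have the largest IE_3 here.
The numbers (kJ/mol): Li 11815, Mg 7733, B 3660.
So the third ionization energies run B < Mg < Li.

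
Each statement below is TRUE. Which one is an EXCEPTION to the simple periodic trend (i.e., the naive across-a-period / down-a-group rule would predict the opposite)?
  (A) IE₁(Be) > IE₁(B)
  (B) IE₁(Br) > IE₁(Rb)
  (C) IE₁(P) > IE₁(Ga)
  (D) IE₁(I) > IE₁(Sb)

The general trend: IE₁ increases across a period and decreases down a group.
(A) Be (period 2, group 2) vs B (period 2, group 13): the stated order contradicts the simple trend.
(B) Br (period 4, group 17) vs Rb (period 5, group 1): the stated order agrees with the simple trend.
(C) P (period 3, group 15) vs Ga (period 4, group 13): the stated order agrees with the simple trend.
(D) I (period 5, group 17) vs Sb (period 5, group 15): the stated order agrees with the simple trend.
The exception is (A): removing B's lone 2p electron is easier than breaking Be's filled 2s².

(A)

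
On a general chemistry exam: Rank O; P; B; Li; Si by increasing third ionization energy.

P < Si < B < O < Li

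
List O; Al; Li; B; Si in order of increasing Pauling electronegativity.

Li, Al, Si, B, O

Li is in period 2, group 1; B is in period 2, group 13; O is in period 2, group 16; Al is in period 3, group 13; Si is in period 3, group 14.
Electronegativity increases across a period and decreases down a group, tracking effective nuclear charge and atomic size.
Here both period and group differ, so the two effects have to be weighed against each other.
Al > Li: period and group pull opposite ways; the across-period shift dominates (1.61 vs 0.98).
Si > Al: both are in period 3; the period trend gives Si the larger value.
B > Si: period and group pull opposite ways; the down-group shift dominates (2.04 vs 1.90).
O > B: O lies to the right of B in period 2, so the across-period effect alone puts O higher.
Approximate values (Pauling): Li 0.98, B 2.04, O 3.44, Al 1.61, Si 1.90.
So from lowest to highest: Li < Al < Si < B < O.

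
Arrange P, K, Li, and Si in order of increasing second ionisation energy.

Si < P < K < Li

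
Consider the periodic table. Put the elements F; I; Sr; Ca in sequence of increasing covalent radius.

F is in period 2, group 17; Ca is in period 4, group 2; Sr is in period 5, group 2; I is in period 5, group 17.
Moving right in a period, electrons are added to the same shell under a stronger nuclear pull, so atoms get smaller; moving down, a new shell is opened and atoms get larger.
Here both period and group differ, so the two effects have to be weighed against each other.
I > F: they share group 17; the group trend gives I the larger value.
Ca > I: period and group pull opposite ways; the across-period shift dominates (171 vs 133 pm).
Sr > Ca: Sr sits below Ca in group 2, so the down-group effect alone puts Sr larger.
For reference (pm): F 64, Ca 171, Sr 185, I 133.
So from smallest to largest: F < I < Ca < Sr.

F, I, Ca, Sr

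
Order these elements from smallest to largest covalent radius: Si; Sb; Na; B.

B < Si < Sb < Na

B is in period 2, group 13; Na is in period 3, group 1; Si is in period 3, group 14; Sb is in period 5, group 15.
Atomic radius shrinks across a period as nuclear charge pulls the same shell inward, and grows down a group as new shells are added.
Here both period and group differ, so the two effects have to be weighed against each other.
Si > B: the two effects oppose for this pair; the down-group effect wins (116 vs 85 pm).
Sb > Si: the two effects oppose for this pair; the down-group effect wins (140 vs 116 pm).
Na > Sb: the two effects oppose for this pair; the across-period effect wins (155 vs 140 pm).
Approximate values (pm): B 85, Na 155, Si 116, Sb 140.
So from smallest to largest: B < Si < Sb < Na.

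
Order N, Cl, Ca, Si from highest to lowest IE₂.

N, Cl, Si, Ca

IE_2 is the cost of taking one more electron from the +1 cation: N⁺ still has 4 valence electrons; Cl⁺ still has 6 valence electrons; Ca⁺ still has 1 valence electron; Si⁺ still has 3 valence electrons.
All are still removing valence electrons, so compare the +1 ions as you would atoms: IE_2 generally rises across a period (higher Z_eff) and falls down a group (larger shell), subject to the usual subshell exceptions.
Valence configurations: N⁺ [He]2s²2p², Cl⁺ [Ne]3s²3p⁴, Ca⁺ [Ar]4s¹, Si⁺ [Ne]3s²3p¹.
The numbers (kJ/mol): N 2856, Cl 2298, Ca 1145, Si 1577.
Putting it together, IE_2: Ca < Si < Cl < N.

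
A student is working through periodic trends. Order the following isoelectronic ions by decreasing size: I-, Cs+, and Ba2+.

All of these have 54 electrons, so size is governed by nuclear charge alone: the more protons, the stronger the pull on the same electron cloud, and the smaller the ion.
Nuclear charges: Ba2+ (Z=56), Cs+ (Z=55), I- (Z=53).
Largest to smallest: I- > Cs+ > Ba2+.

I- > Cs+ > Ba2+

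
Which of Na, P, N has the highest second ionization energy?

IE_2 is the cost of taking one more electron from the +1 cation: Na⁺ is the bare [Ne] core; P⁺ still has 4 valence electrons; N⁺ still has 4 valence electrons.
Pulling an electron out of a noble-gas core costs far more than removing a remaining valence electron, so Na sits at the high end of IE_2.
Valence configurations: P⁺ [Ne]3s²3p², N⁺ [He]2s²2p².
The numbers (kJ/mol): Na 4562, P 1907, N 2856.
Putting it together, IE_2: P < N < Na.

Na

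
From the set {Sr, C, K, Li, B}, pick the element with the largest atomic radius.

Moving right in a period, electrons are added to the same shell under a stronger nuclear pull, so atoms get smaller; moving down, a new shell is opened and atoms get larger.
Here both period and group differ, so the two effects have to be weighed against each other.
B > C: both are in period 2; the period trend gives B the larger value.
Li > B: Li lies to the left of B in period 2, so the across-period effect alone puts Li larger.
Sr > Li: period and group pull opposite ways; the down-group shift dominates (185 vs 133 pm).
K > Sr: period and group pull opposite ways; the across-period shift dominates (196 vs 185 pm).
Tabulated atomic radius (pm): Li 133, B 85, C 75, K 196, Sr 185.
The largest atomic radius among these belongs to K.

K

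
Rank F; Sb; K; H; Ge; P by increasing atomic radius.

H is in period 1, group 1; F is in period 2, group 17; P is in period 3, group 15; K is in period 4, group 1; Ge is in period 4, group 14; Sb is in period 5, group 15.
Atomic radius shrinks across a period as nuclear charge pulls the same shell inward, and grows down a group as new shells are added.
These span different periods and groups, so the two trends combine.
F > H: period and group pull opposite ways; the down-group shift dominates (64 vs 32 pm).
P > F: both effects reinforce here, so P is clearly the larger of the two.
Ge > P: both effects reinforce here, so Ge is clearly the larger of the two.
Sb > Ge: the two effects oppose for this pair; the down-group effect wins (140 vs 121 pm).
K > Sb: the two effects oppose for this pair; the across-period effect wins (196 vs 140 pm).
Tabulated atomic radius (pm): H 32, F 64, P 111, K 196, Ge 121, Sb 140.
So from smallest to largest: H < F < P < Ge < Sb < K.

H < F < P < Ge < Sb < K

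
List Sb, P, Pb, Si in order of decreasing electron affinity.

Si > Sb > P > Pb

Si is in period 3, group 14; P is in period 3, group 15; Sb is in period 5, group 15; Pb is in period 6, group 14.
Electron affinity generally becomes more exothermic across a period toward the halogens and less exothermic down a group.
Here both period and group differ, so the two effects have to be weighed against each other.
P > Pb: relative to Pb, both the across-period and down-group shifts push P's electron affinity up.
Sb > P: this pair runs against the simple trend — see the exception note.
Si > Sb: period and group pull opposite ways; the down-group shift dominates (134 vs 103 kJ/mol).
Note the exception: Sb has a higher electron affinity than P, contrary to the simple trend — both are half-filled np³, but the pairing/repulsion penalty for the added electron shrinks as the p orbitals become larger and more diffuse down the group, and for Sb that outweighs the weaker nuclear attraction.
Note the exception: Si has a higher electron affinity than P, contrary to the simple trend — adding an electron to P's half-filled 3p³ is unfavourable, so Si (3p²) has the more exothermic EA.
For reference (kJ/mol): Si 134, P 72, Sb 103, Pb 35.
So from highest to lowest: Si > Sb > P > Pb.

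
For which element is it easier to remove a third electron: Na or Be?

IE_3 is the cost of taking one more electron from the +2 cation: Na²⁺ is already 1 electron into the core; Be²⁺ is the bare [He] core.
All of these are removing an electron from a noble-gas core or deeper; the smaller core (lower principal quantum number) is held far more tightly, and within a period the higher nuclear charge binds the same core more tightly.
The numbers (kJ/mol): Na 6910, Be 14849.
So the third ionization energies run Na < Be.

Na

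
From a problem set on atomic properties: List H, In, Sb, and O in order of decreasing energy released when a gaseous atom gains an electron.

O > Sb > H > In

H is in period 1, group 1; O is in period 2, group 16; In is in period 5, group 13; Sb is in period 5, group 15.
Adding an electron releases more energy for atoms nearer the top right (short of the noble gases).
Here both period and group differ, so the two effects have to be weighed against each other.
H > In: period and group pull opposite ways; the down-group shift dominates (73 vs 29 kJ/mol).
Sb > H: period and group pull opposite ways; the across-period shift dominates (103 vs 73 kJ/mol).
O > Sb: both effects reinforce here, so O is clearly the higher of the two.
For reference (kJ/mol): H 73, O 141, In 29, Sb 103.
So from highest to lowest: O > Sb > H > In.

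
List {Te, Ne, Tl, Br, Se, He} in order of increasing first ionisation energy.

First ionization energy rises across a period (greater Z_eff holds electrons more tightly) and falls down a group (valence electrons are farther from the nucleus).
These span different periods and groups, so the two trends combine.
Te > Tl: relative to Tl, both the across-period and down-group shifts push Te's first ionization energy up.
Se > Te: they share group 16; the group trend gives Se the larger value.
Br > Se: Br lies to the right of Se in period 4, so the across-period effect alone puts Br higher.
Ne > Br: relative to Br, both the across-period and down-group shifts push Ne's first ionization energy up.
He > Ne: He sits above Ne in group 18, so the down-group effect alone puts He higher.
For reference (kJ/mol): He 2372, Ne 2081, Se 941, Br 1140, Te 869, Tl 589.
So from lowest to highest: Tl < Te < Se < Br < Ne < He.

Tl, Te, Se, Br, Ne, He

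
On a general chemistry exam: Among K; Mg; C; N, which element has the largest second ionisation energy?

K

IE_2 is the cost of taking one more electron from the +1 cation: K⁺ is the bare [Ar] core; Mg⁺ still has 1 valence electron; C⁺ still has 3 valence electrons; N⁺ still has 4 valence electrons.
Breaking into a closed-shell core is much more expensive than removing a leftover valence electron — K has the largest IE_2 here.
Valence configurations: Mg⁺ [Ne]3s¹, C⁺ [He]2s²2p¹, N⁺ [He]2s²2p².
The numbers (kJ/mol): K 3052, Mg 1451, C 2353, N 2856.
Putting it together, IE_2: Mg < C < N < K.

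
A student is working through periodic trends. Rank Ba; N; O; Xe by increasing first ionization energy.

Ba < Xe < O < N

Removing the outermost electron gets harder across a period and easier down a group.
These span different periods and groups, so the two trends combine.
Xe > Ba: both effects reinforce here, so Xe is clearly the higher of the two.
O > Xe: the two effects oppose for this pair; the down-group effect wins (1314 vs 1170 kJ/mol).
N > O: this pair runs against the simple trend — see the exception note.
Note the exception: N has a higher first ionization energy than O, contrary to the simple trend — pairing an electron in O's 2p⁴ costs repulsion energy, so O ionizes more easily than half-filled N (2p³).
For reference (kJ/mol): N 1402, O 1314, Xe 1170, Ba 503.
So from lowest to highest: Ba < Xe < O < N.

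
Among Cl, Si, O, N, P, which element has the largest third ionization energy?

O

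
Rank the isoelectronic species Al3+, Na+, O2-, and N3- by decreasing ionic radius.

All of these have 10 electrons, so size is governed by nuclear charge alone: the more protons, the stronger the pull on the same electron cloud, and the smaller the ion.
Nuclear charges: Al3+ (Z=13), Na+ (Z=11), O2- (Z=8), N3- (Z=7).
Largest to smallest: N3- > O2- > Na+ > Al3+.

N3- > O2- > Na+ > Al3+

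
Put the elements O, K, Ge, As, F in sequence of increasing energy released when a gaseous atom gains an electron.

K, As, Ge, O, F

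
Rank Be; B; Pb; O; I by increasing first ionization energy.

Be is in period 2, group 2; B is in period 2, group 13; O is in period 2, group 16; I is in period 5, group 17; Pb is in period 6, group 14.
Removing the outermost electron gets harder across a period and easier down a group.
Neither a single period nor a single group — weigh both effects.
B > Pb: period and group pull opposite ways; the down-group shift dominates (801 vs 716 kJ/mol).
Be > B: this pair runs against the simple trend — see the exception note.
I > Be: period and group pull opposite ways; the across-period shift dominates (1008 vs 900 kJ/mol).
O > I: period and group pull opposite ways; the down-group shift dominates (1314 vs 1008 kJ/mol).
Note the exception: Be has a higher first ionization energy than B, contrary to the simple trend — removing B's lone 2p electron is easier than breaking Be's filled 2s².
Tabulated first ionization energy (kJ/mol): Be 900, B 801, O 1314, I 1008, Pb 716.
So from lowest to highest: Pb < B < Be < I < O.

Pb < B < Be < I < O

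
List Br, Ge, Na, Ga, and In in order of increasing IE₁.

Na is in period 3, group 1; Ga is in period 4, group 13; Ge is in period 4, group 14; Br is in period 4, group 17; In is in period 5, group 13.
First ionization energy rises across a period (greater Z_eff holds electrons more tightly) and falls down a group (valence electrons are farther from the nucleus).
Here both period and group differ, so the two effects have to be weighed against each other.
In > Na: period and group pull opposite ways; the across-period shift dominates (558 vs 496 kJ/mol).
Ga > In: they share group 13; the group trend gives Ga the larger value.
Ge > Ga: Ge lies to the right of Ga in period 4, so the across-period effect alone puts Ge higher.
Br > Ge: Br lies to the right of Ge in period 4, so the across-period effect alone puts Br higher.
For reference (kJ/mol): Na 496, Ga 579, Ge 762, Br 1140, In 558.
So from lowest to highest: Na < In < Ga < Ge < Br.

Na < In < Ga < Ge < Br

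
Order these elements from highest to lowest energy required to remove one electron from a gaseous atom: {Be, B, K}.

Be, B, K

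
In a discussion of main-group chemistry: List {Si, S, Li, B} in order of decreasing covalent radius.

Li, Si, S, B

Across a period the added protons contract the valence shell; down a group each new principal shell makes the atom larger.
These span different periods and groups, so the two trends combine.
S > B: period and group pull opposite ways; the down-group shift dominates (103 vs 85 pm).
Si > S: Si lies to the left of S in period 3, so the across-period effect alone puts Si larger.
Li > Si: the two effects oppose for this pair; the across-period effect wins (133 vs 116 pm).
Approximate values (pm): Li 133, B 85, Si 116, S 103.
So from largest to smallest: Li > Si > S > B.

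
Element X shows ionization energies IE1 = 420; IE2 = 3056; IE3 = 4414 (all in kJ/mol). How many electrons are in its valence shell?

Look for the largest jump between consecutive ionization energies: IE2/IE1 ≈ 7.3, far larger than any earlier ratio.
That jump marks the point where a core electron is being removed. So the atom has 1 valence electron.

1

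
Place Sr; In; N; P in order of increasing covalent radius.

N < P < In < Sr

Atomic radius shrinks across a period as nuclear charge pulls the same shell inward, and grows down a group as new shells are added.
Neither a single period nor a single group — weigh both effects.
P > N: they share group 15; the group trend gives P the larger value.
In > P: both effects reinforce here, so In is clearly the larger of the two.
Sr > In: both are in period 5; the period trend gives Sr the larger value.
For reference (pm): N 71, P 111, Sr 185, In 142.
So from smallest to largest: N < P < In < Sr.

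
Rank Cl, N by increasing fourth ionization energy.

Cl < N

After 3 electrons have been removed, what remains? Cl³⁺ still has 4 valence electrons; N³⁺ still has 2 valence electrons.
All are still removing valence electrons, so compare the +3 ions as you would atoms: IE_4 generally rises across a period (higher Z_eff) and falls down a group (larger shell), subject to the usual subshell exceptions.
Valence configurations: Cl³⁺ [Ne]3s²3p², N³⁺ [He]2s².
The numbers (kJ/mol): Cl 5159, N 7475.
So the fourth ionization energies run Cl < N.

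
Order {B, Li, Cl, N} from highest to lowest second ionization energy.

Li > N > B > Cl

The second ionization energy removes an electron from the +1 ion. For each element: B⁺ still has 2 valence electrons; Li⁺ is the bare [He] core; Cl⁺ still has 6 valence electrons; N⁺ still has 4 valence electrons.
Breaking into a closed-shell core is much more expensive than removing a leftover valence electron — Li has the largest IE_2 here.
Valence configurations: B⁺ [He]2s², Cl⁺ [Ne]3s²3p⁴, N⁺ [He]2s²2p².
Approximate IE_2 values (kJ/mol): B 2427, Li 7298, Cl 2298, N 2856.
So the second ionization energies run Cl < B < N < Li.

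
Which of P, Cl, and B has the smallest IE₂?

Consider each +1 ion: P⁺ still has 4 valence electrons; Cl⁺ still has 6 valence electrons; B⁺ still has 2 valence electrons.
All are still removing valence electrons, so compare the +1 ions as you would atoms: IE_2 generally rises across a period (higher Z_eff) and falls down a group (larger shell), subject to the usual subshell exceptions.
Valence configurations: P⁺ [Ne]3s²3p², Cl⁺ [Ne]3s²3p⁴, B⁺ [He]2s².
The numbers (kJ/mol): P 1907, Cl 2298, B 2427.
So the second ionization energies run P < Cl < B.

P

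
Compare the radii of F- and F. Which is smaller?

Forming F- adds 1 electron to F. More electron–electron repulsion in the same shell, with unchanged nuclear charge, lets the cloud expand.
An anion is larger than its parent atom: F- > F.

F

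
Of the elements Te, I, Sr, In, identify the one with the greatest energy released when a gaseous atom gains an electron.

Sr is in period 5, group 2; In is in period 5, group 13; Te is in period 5, group 16; I is in period 5, group 17.
Electron affinity generally becomes more exothermic across a period toward the halogens and less exothermic down a group.
All lie in period 5, so electron affinity increases left to right.
The greatest energy released when a gaseous atom gains an electron among these belongs to I.

I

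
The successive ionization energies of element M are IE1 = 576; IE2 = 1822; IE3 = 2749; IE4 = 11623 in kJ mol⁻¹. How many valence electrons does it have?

Look for the largest jump between consecutive ionization energies: IE4/IE3 ≈ 4.2, far larger than any earlier ratio.
That jump marks the point where a core electron is being removed. So the atom has 3 valence electrons.

3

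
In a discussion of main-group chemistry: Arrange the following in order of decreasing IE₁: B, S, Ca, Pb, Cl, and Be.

Cl, S, Be, B, Pb, Ca

Be is in period 2, group 2; B is in period 2, group 13; S is in period 3, group 16; Cl is in period 3, group 17; Ca is in period 4, group 2; Pb is in period 6, group 14.
Removing the outermost electron gets harder across a period and easier down a group.
Neither a single period nor a single group — weigh both effects.
Pb > Ca: period and group pull opposite ways; the across-period shift dominates (716 vs 590 kJ/mol).
B > Pb: period and group pull opposite ways; the down-group shift dominates (801 vs 716 kJ/mol).
Be > B: this pair runs against the simple trend — see the exception note.
S > Be: the two effects oppose for this pair; the across-period effect wins (1000 vs 900 kJ/mol).
Cl > S: both are in period 3; the period trend gives Cl the larger value.
Note the exception: Be has a higher first ionization energy than B, contrary to the simple trend — removing B's lone 2p electron is easier than breaking Be's filled 2s².
For reference (kJ/mol): Be 900, B 801, S 1000, Cl 1251, Ca 590, Pb 716.
So from highest to lowest: Cl > S > Be > B > Pb > Ca.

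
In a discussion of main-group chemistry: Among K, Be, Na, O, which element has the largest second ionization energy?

Na

Consider each +1 ion: K⁺ is the bare [Ar] core; Be⁺ still has 1 valence electron; Na⁺ is the bare [Ne] core; O⁺ still has 5 valence electrons.
Usually core removal costs more than valence removal, but here the competition is close: a tightly held n=2 valence electron can cost more to remove than an n=3 core electron, so the actual values have to decide it.
Valence configurations: Be⁺ [He]2s¹, O⁺ [He]2s²2p³.
Tabulated IE_2 (kJ/mol): K 3052, Be 1757, Na 4562, O 3388.
Overall IE_2 order: Be < K < O < Na.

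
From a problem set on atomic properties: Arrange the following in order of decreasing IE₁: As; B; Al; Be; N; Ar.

Ar > N > As > Be > B > Al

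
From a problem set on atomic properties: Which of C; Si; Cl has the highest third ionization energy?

Consider each +2 ion: C²⁺ still has 2 valence electrons; Si²⁺ still has 2 valence electrons; Cl²⁺ still has 5 valence electrons.
All are still removing valence electrons, so compare the +2 ions as you would atoms: IE_3 generally rises across a period (higher Z_eff) and falls down a group (larger shell), subject to the usual subshell exceptions.
Valence configurations: C²⁺ [He]2s², Si²⁺ [Ne]3s², Cl²⁺ [Ne]3s²3p³.
The numbers (kJ/mol): C 4620, Si 3232, Cl 3822.
Hence IE_3: Si < Cl < C.

C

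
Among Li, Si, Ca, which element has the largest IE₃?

IE_3 is the cost of taking one more electron from the +2 cation: Li²⁺ is already 1 electron into the core; Si²⁺ still has 2 valence electrons; Ca²⁺ is the bare [Ar] core.
Core electrons are held far more tightly than valence electrons, so Ca and Li top the IE_3 order.
Approximate IE_3 values (kJ/mol): Li 11815, Si 3232, Ca 4912.
Hence IE_3: Si < Ca < Li.

Li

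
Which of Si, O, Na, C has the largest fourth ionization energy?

The fourth ionization energy removes an electron from the +3 ion. For each element: Si³⁺ still has 1 valence electron; O³⁺ still has 3 valence electrons; Na³⁺ is already 2 electrons into the core; C³⁺ still has 1 valence electron.
Pulling an electron out of a noble-gas core costs far more than removing a remaining valence electron, so Na sits at the high end of IE_4.
Valence configurations: Si³⁺ [Ne]3s¹, O³⁺ [He]2s²2p¹, C³⁺ [He]2s¹.
Tabulated IE_4 (kJ/mol): Si 4356, O 7469, Na 9543, C 6223.
Putting it together, IE_4: Si < C < O < Na.

Na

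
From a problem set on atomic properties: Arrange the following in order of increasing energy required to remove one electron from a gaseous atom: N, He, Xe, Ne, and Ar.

He is in period 1, group 18; N is in period 2, group 15; Ne is in period 2, group 18; Ar is in period 3, group 18; Xe is in period 5, group 18.
Removing the outermost electron gets harder across a period and easier down a group.
Neither a single period nor a single group — weigh both effects.
N > Xe: period and group pull opposite ways; the down-group shift dominates (1402 vs 1170 kJ/mol).
Ar > N: the two effects oppose for this pair; the across-period effect wins (1521 vs 1402 kJ/mol).
Ne > Ar: they share group 18; the group trend gives Ne the larger value.
He > Ne: they share group 18; the group trend gives He the larger value.
Tabulated first ionization energy (kJ/mol): He 2372, N 1402, Ne 2081, Ar 1521, Xe 1170.
So from lowest to highest: Xe < N < Ar < Ne < He.

Xe, N, Ar, Ne, He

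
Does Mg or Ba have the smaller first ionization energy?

Ba

Mg is in period 3, group 2; Ba is in period 6, group 2.
Removing the outermost electron gets harder across a period and easier down a group.
All are in group 2, so first ionization energy increases up the group.
So Ba has the smaller first ionization energy (Ba < Mg).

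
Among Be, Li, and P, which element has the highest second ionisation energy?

Li

The second ionization energy removes an electron from the +1 ion. For each element: Be⁺ still has 1 valence electron; Li⁺ is the bare [He] core; P⁺ still has 4 valence electrons.
Breaking into a closed-shell core is much more expensive than removing a leftover valence electron — Li has the largest IE_2 here.
Valence configurations: Be⁺ [He]2s¹, P⁺ [Ne]3s²3p².
Approximate IE_2 values (kJ/mol): Be 1757, Li 7298, P 1907.
Putting it together, IE_2: Be < P < Li.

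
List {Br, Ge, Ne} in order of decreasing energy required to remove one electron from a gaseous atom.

Ne, Br, Ge

Ne is in period 2, group 18; Ge is in period 4, group 14; Br is in period 4, group 17.
Removing the outermost electron gets harder across a period and easier down a group.
These span different periods and groups, so the two trends combine.
Br > Ge: Br lies to the right of Ge in period 4, so the across-period effect alone puts Br higher.
Ne > Br: relative to Br, both the across-period and down-group shifts push Ne's first ionization energy up.
Approximate values (kJ/mol): Ne 2081, Ge 762, Br 1140.
So from highest to lowest: Ne > Br > Ge.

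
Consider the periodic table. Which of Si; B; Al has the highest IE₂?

B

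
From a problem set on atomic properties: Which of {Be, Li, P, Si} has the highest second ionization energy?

Li

Consider each +1 ion: Be⁺ still has 1 valence electron; Li⁺ is the bare [He] core; P⁺ still has 4 valence electrons; Si⁺ still has 3 valence electrons.
Core electrons are held far more tightly than valence electrons, so Li tops the IE_2 order.
Valence configurations: Be⁺ [He]2s¹, P⁺ [Ne]3s²3p², Si⁺ [Ne]3s²3p¹.
Tabulated IE_2 (kJ/mol): Be 1757, Li 7298, P 1907, Si 1577.
Overall IE_2 order: Si < Be < P < Li.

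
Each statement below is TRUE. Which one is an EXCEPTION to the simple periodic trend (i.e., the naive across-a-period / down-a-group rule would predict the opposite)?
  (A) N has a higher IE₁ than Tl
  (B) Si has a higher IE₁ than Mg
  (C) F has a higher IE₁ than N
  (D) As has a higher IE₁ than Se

The general trend: IE₁ increases across a period and decreases down a group.
(A) N (period 2, group 15) vs Tl (period 6, group 13): the stated order agrees with the simple trend.
(B) Si (period 3, group 14) vs Mg (period 3, group 2): the stated order agrees with the simple trend.
(C) F (period 2, group 17) vs N (period 2, group 15): the stated order agrees with the simple trend.
(D) As (period 4, group 15) vs Se (period 4, group 16): the stated order contradicts the simple trend.
The exception is (D): Se (4p⁴) ionizes more easily than half-filled As (4p³).

(D)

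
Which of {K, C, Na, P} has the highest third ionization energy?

After 2 electrons have been removed, what remains? K²⁺ is already 1 electron into the core; C²⁺ still has 2 valence electrons; Na²⁺ is already 1 electron into the core; P²⁺ still has 3 valence electrons.
Usually core removal costs more than valence removal, but here the competition is close: a tightly held n=2 valence electron can cost more to remove than an n=3 core electron, so the actual values have to decide it.
Valence configurations: C²⁺ [He]2s², P²⁺ [Ne]3s²3p¹.
Approximate IE_3 values (kJ/mol): K 4420, C 4620, Na 6910, P 2914.
Putting it together, IE_3: P < K < C < Na.

Na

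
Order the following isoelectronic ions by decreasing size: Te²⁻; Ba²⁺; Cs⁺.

All of these have 54 electrons, so size is governed by nuclear charge alone: the more protons, the stronger the pull on the same electron cloud, and the smaller the ion.
Nuclear charges: Ba²⁺ (Z=56), Cs⁺ (Z=55), Te²⁻ (Z=52).
Largest to smallest: Te²⁻ > Cs⁺ > Ba²⁺.

Te²⁻, Cs⁺, Ba²⁺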